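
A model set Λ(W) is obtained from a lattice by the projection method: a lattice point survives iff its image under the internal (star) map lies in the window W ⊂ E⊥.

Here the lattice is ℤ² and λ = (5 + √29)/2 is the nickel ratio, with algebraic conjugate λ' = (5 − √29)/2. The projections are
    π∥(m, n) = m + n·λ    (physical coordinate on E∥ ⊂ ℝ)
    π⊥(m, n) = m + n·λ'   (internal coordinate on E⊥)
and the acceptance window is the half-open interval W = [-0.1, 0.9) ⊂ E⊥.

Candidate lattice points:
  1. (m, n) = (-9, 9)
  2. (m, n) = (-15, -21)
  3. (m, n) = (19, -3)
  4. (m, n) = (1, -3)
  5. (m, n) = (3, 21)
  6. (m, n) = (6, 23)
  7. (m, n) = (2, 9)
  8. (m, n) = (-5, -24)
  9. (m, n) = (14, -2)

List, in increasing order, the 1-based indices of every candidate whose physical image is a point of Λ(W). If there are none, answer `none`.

7

Numerically λ ≈ 5.192582 and λ' = −1/λ ≈ -0.192582.
#1 (-9,9): internal coord -9 + (9)·λ' = -10.733242; -10.733242 ∉ [-0.1, 0.9) → out
#2 (-15,-21): internal coord -15 + (-21)·λ' = -10.955770; -10.955770 ∉ [-0.1, 0.9) → out
#3 (19,-3): internal coord 19 + (-3)·λ' = +19.577747; +19.577747 ∉ [-0.1, 0.9) → out
#4 (1,-3): internal coord 1 + (-3)·λ' = +1.577747; +1.577747 ∉ [-0.1, 0.9) → out
#5 (3,21): internal coord 3 + (21)·λ' = -1.044230; -1.044230 ∉ [-0.1, 0.9) → out
#6 (6,23): internal coord 6 + (23)·λ' = +1.570605; +1.570605 ∉ [-0.1, 0.9) → out
#7 (2,9): internal coord 2 + (9)·λ' = +0.266758; +0.266758 ∈ [-0.1, 0.9) → IN Λ
#8 (-5,-24): internal coord -5 + (-24)·λ' = -0.378022; -0.378022 ∉ [-0.1, 0.9) → out
#9 (14,-2): internal coord 14 + (-2)·λ' = +14.385165; +14.385165 ∉ [-0.1, 0.9) → out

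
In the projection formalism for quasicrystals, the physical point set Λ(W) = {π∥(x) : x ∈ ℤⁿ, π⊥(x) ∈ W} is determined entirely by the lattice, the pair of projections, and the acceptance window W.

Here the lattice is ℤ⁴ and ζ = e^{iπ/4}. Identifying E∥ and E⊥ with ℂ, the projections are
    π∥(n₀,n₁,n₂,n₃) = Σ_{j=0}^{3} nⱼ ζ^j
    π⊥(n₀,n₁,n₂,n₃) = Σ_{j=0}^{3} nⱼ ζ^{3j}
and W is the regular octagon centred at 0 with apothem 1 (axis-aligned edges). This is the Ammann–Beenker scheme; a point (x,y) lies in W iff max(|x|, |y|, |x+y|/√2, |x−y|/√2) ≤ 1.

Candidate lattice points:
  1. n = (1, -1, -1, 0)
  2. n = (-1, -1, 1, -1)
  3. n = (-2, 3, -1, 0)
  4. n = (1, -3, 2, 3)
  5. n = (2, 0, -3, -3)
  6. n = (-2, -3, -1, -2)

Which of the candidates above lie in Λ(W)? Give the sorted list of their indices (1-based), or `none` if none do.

5

Internal map: ζ^{3j} for j=0..3 gives (1,0), (−√2/2,√2/2), (0,−1), (√2/2,√2/2).
candidate 1: n = (1, -1, -1, 0) → π⊥ ≈ (+1.7071, +0.2929); max(|x|,|y|,|x±y|/√2) = 1.7071 > 1 ⇒ ∉ W
candidate 2: n = (-1, -1, 1, -1) → π⊥ ≈ (-1.0000, -2.4142); max(|x|,|y|,|x±y|/√2) = 2.4142 > 1 ⇒ ∉ W
candidate 3: n = (-2, 3, -1, 0) → π⊥ ≈ (-4.1213, +3.1213); max(|x|,|y|,|x±y|/√2) = 5.1213 > 1 ⇒ ∉ W
candidate 4: n = (1, -3, 2, 3) → π⊥ ≈ (+5.2426, -2.0000); max(|x|,|y|,|x±y|/√2) = 5.2426 > 1 ⇒ ∉ W
candidate 5: n = (2, 0, -3, -3) → π⊥ ≈ (-0.1213, +0.8787); max(|x|,|y|,|x±y|/√2) = 0.8787 ≤ 1 ⇒ ∈ W
candidate 6: n = (-2, -3, -1, -2) → π⊥ ≈ (-1.2929, -2.5355); max(|x|,|y|,|x±y|/√2) = 2.7071 > 1 ⇒ ∉ W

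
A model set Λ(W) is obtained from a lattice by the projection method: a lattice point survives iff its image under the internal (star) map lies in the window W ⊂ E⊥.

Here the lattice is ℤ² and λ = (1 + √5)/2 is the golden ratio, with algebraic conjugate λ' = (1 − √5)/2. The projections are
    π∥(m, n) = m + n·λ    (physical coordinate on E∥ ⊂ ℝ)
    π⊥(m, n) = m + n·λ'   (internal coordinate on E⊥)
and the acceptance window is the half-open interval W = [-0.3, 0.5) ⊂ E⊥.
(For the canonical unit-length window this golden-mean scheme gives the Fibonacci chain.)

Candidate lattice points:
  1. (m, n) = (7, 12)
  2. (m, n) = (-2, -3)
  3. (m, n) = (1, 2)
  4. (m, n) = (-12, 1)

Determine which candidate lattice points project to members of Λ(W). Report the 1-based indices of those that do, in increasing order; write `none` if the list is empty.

λ' = (1−√5)/2 ≈ -0.6180.
#1 (7,12): internal coord 7 + (12)·λ' = -0.4164; -0.4164 ∉ [-0.3, 0.5) → out
#2 (-2,-3): internal coord -2 + (-3)·λ' = -0.1459; -0.1459 ∈ [-0.3, 0.5) → IN Λ
#3 (1,2): internal coord 1 + (2)·λ' = -0.2361; -0.2361 ∈ [-0.3, 0.5) → IN Λ
#4 (-12,1): internal coord -12 + (1)·λ' = -12.6180; -12.6180 ∉ [-0.3, 0.5) → out

2, 3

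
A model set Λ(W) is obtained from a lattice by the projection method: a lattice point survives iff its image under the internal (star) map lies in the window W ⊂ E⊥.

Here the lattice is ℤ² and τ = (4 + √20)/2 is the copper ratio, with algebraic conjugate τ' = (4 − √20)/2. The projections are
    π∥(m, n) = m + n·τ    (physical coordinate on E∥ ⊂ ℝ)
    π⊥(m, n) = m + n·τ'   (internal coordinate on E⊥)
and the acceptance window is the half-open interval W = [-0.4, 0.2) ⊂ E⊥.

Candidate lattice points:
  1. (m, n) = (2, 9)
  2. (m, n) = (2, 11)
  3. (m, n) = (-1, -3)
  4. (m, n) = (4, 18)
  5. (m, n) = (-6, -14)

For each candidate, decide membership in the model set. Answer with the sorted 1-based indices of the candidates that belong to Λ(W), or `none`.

1, 3, 4

τ' = (4−√20)/2 ≈ -0.2361.
#1 (2,9): internal coord 2 + (9)·τ' = -0.1246; -0.1246 ∈ [-0.4, 0.2) → IN Λ
#2 (2,11): internal coord 2 + (11)·τ' = -0.5967; -0.5967 ∉ [-0.4, 0.2) → out
#3 (-1,-3): internal coord -1 + (-3)·τ' = -0.2918; -0.2918 ∈ [-0.4, 0.2) → IN Λ
#4 (4,18): internal coord 4 + (18)·τ' = -0.2492; -0.2492 ∈ [-0.4, 0.2) → IN Λ
#5 (-6,-14): internal coord -6 + (-14)·τ' = -2.6950; -2.6950 ∉ [-0.4, 0.2) → out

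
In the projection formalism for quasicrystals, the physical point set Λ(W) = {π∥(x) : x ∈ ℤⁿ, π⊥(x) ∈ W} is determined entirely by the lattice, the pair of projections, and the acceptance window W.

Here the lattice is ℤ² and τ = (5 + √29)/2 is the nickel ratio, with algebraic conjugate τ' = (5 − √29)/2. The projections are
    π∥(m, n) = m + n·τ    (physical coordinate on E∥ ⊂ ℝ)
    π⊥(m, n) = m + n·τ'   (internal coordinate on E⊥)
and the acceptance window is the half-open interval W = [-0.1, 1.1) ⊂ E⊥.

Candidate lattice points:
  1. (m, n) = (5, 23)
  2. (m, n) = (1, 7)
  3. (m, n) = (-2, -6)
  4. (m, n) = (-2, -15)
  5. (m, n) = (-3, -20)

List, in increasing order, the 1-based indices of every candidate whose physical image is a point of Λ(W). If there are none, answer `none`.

1, 4, 5

τ' = (5−√29)/2 ≈ -0.192582.
[1] lift (5,23): star map gives 0.570605; window check -0.1 ≤ 0.570605 < 1.1 is true → IN Λ
[2] lift (1,7): star map gives -0.348077; window check -0.1 ≤ -0.348077 < 1.1 is false → out
[3] lift (-2,-6): star map gives -0.844506; window check -0.1 ≤ -0.844506 < 1.1 is false → out
[4] lift (-2,-15): star map gives 0.888736; window check -0.1 ≤ 0.888736 < 1.1 is true → IN Λ
[5] lift (-3,-20): star map gives 0.851648; window check -0.1 ≤ 0.851648 < 1.1 is true → IN Λ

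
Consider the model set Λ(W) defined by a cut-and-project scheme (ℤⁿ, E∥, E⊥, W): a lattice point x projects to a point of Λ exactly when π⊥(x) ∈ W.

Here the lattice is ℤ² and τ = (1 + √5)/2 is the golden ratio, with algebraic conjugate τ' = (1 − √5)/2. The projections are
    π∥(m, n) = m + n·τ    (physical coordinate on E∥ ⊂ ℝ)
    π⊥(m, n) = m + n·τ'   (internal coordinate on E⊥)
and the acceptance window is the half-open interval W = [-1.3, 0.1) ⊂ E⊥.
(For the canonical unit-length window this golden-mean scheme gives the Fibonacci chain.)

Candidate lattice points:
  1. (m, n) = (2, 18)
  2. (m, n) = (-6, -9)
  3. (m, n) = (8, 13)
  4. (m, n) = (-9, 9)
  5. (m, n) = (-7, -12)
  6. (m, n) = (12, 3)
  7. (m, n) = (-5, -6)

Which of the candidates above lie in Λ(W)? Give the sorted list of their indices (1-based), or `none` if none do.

2, 3, 7

τ' = (1−√5)/2 ≈ -0.6180.
[1] lift (2,18): star map gives -9.1246; window check -1.3 ≤ -9.1246 < 0.1 is false → out
[2] lift (-6,-9): star map gives -0.4377; window check -1.3 ≤ -0.4377 < 0.1 is true → IN Λ
[3] lift (8,13): star map gives -0.0344; window check -1.3 ≤ -0.0344 < 0.1 is true → IN Λ
[4] lift (-9,9): star map gives -14.5623; window check -1.3 ≤ -14.5623 < 0.1 is false → out
[5] lift (-7,-12): star map gives 0.4164; window check -1.3 ≤ 0.4164 < 0.1 is false → out
[6] lift (12,3): star map gives 10.1459; window check -1.3 ≤ 10.1459 < 0.1 is false → out
[7] lift (-5,-6): star map gives -1.2918; window check -1.3 ≤ -1.2918 < 0.1 is true → IN Λ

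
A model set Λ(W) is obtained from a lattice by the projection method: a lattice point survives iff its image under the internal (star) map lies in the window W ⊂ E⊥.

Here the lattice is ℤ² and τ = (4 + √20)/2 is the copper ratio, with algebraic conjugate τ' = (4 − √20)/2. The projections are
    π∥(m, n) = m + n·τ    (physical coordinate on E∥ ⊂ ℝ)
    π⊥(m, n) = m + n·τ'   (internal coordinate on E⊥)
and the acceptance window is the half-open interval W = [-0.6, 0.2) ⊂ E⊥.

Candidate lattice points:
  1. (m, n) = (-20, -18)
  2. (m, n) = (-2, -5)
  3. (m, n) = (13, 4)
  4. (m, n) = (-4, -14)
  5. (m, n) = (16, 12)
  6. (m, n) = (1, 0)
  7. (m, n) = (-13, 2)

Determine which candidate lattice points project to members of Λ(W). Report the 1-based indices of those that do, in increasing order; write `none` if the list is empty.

none

τ' = (4−√20)/2 ≈ -0.2361.
[1] lift (-20,-18): star map gives -15.7508; window check -0.6 ≤ -15.7508 < 0.2 is false → out
[2] lift (-2,-5): star map gives -0.8197; window check -0.6 ≤ -0.8197 < 0.2 is false → out
[3] lift (13,4): star map gives 12.0557; window check -0.6 ≤ 12.0557 < 0.2 is false → out
[4] lift (-4,-14): star map gives -0.6950; window check -0.6 ≤ -0.6950 < 0.2 is false → out
[5] lift (16,12): star map gives 13.1672; window check -0.6 ≤ 13.1672 < 0.2 is false → out
[6] lift (1,0): star map gives 1.0000; window check -0.6 ≤ 1.0000 < 0.2 is false → out
[7] lift (-13,2): star map gives -13.4721; window check -0.6 ≤ -13.4721 < 0.2 is false → out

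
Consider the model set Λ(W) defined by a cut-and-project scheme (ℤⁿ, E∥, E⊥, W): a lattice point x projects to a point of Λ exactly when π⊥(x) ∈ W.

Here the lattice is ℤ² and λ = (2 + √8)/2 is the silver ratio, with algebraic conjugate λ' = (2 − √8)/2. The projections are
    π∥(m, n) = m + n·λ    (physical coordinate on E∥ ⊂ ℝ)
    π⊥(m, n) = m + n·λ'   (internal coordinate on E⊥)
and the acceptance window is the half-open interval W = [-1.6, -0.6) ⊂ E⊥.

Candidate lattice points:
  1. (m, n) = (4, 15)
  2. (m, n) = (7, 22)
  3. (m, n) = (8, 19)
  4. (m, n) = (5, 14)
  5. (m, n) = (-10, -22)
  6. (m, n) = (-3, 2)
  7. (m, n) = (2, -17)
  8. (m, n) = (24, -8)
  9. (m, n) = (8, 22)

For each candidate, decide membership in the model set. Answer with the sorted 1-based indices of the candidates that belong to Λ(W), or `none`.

λ' = (2−√8)/2 ≈ -0.41421.
candidate 1: (m,n)=(4,15) → π∥ = 4+15·λ ≈ 40.21320, π⊥ = 4+15·λ' ≈ -2.21320 ∉ [-1.6, -0.6) ⇒ out
candidate 2: (m,n)=(7,22) → π∥ = 7+22·λ ≈ 60.11270, π⊥ = 7+22·λ' ≈ -2.11270 ∉ [-1.6, -0.6) ⇒ out
candidate 3: (m,n)=(8,19) → π∥ = 8+19·λ ≈ 53.87006, π⊥ = 8+19·λ' ≈ 0.12994 ∉ [-1.6, -0.6) ⇒ out
candidate 4: (m,n)=(5,14) → π∥ = 5+14·λ ≈ 38.79899, π⊥ = 5+14·λ' ≈ -0.79899 ∈ [-1.6, -0.6) ⇒ IN Λ
candidate 5: (m,n)=(-10,-22) → π∥ = -10-22·λ ≈ -63.11270, π⊥ = -10-22·λ' ≈ -0.88730 ∈ [-1.6, -0.6) ⇒ IN Λ
candidate 6: (m,n)=(-3,2) → π∥ = -3+2·λ ≈ 1.82843, π⊥ = -3+2·λ' ≈ -3.82843 ∉ [-1.6, -0.6) ⇒ out
candidate 7: (m,n)=(2,-17) → π∥ = 2-17·λ ≈ -39.04163, π⊥ = 2-17·λ' ≈ 9.04163 ∉ [-1.6, -0.6) ⇒ out
candidate 8: (m,n)=(24,-8) → π∥ = 24-8·λ ≈ 4.68629, π⊥ = 24-8·λ' ≈ 27.31371 ∉ [-1.6, -0.6) ⇒ out
candidate 9: (m,n)=(8,22) → π∥ = 8+22·λ ≈ 61.11270, π⊥ = 8+22·λ' ≈ -1.11270 ∈ [-1.6, -0.6) ⇒ IN Λ

4, 5, 9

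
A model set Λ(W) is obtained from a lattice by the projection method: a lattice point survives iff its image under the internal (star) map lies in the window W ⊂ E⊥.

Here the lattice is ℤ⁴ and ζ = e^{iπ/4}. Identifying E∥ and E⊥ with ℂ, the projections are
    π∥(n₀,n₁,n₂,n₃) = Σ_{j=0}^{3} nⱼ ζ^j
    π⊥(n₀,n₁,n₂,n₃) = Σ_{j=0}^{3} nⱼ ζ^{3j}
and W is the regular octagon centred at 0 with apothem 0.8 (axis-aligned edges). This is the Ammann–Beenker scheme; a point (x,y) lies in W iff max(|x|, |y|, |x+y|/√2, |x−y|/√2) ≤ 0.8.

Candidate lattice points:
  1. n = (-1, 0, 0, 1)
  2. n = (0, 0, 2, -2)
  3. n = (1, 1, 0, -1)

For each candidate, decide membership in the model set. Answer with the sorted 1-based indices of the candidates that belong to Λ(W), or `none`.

With ζ = e^{iπ/4} the internal vectors are ζ^0,ζ^3,ζ^6,ζ^9.
candidate 1: n = (-1, 0, 0, 1) → π⊥ ≈ (-0.29289, +0.70711); max(|x|,|y|,|x±y|/√2) = 0.70711 ≤ 0.8 ⇒ ∈ W
candidate 2: n = (0, 0, 2, -2) → π⊥ ≈ (-1.41421, -3.41421); max(|x|,|y|,|x±y|/√2) = 3.41421 > 0.8 ⇒ ∉ W
candidate 3: n = (1, 1, 0, -1) → π⊥ ≈ (-0.41421, +0.00000); max(|x|,|y|,|x±y|/√2) = 0.41421 ≤ 0.8 ⇒ ∈ W

1, 3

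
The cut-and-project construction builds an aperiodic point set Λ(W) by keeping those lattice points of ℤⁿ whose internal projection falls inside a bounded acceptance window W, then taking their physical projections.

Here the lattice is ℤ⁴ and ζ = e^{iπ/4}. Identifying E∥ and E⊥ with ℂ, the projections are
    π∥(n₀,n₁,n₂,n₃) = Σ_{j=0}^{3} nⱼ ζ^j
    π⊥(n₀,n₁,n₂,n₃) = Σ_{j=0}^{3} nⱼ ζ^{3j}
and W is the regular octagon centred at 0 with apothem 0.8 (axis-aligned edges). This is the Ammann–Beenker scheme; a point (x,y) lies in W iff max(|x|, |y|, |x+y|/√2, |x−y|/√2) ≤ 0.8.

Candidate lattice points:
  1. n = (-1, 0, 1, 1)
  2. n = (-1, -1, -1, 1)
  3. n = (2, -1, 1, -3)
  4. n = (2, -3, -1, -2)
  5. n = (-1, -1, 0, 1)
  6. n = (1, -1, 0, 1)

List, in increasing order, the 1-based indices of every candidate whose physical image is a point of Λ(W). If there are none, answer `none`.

1, 5

Internal map: ζ^{3j} for j=0..3 gives (1,0), (−√2/2,√2/2), (0,−1), (√2/2,√2/2).
candidate 1: n = (-1, 0, 1, 1) → π⊥ ≈ (-0.29289, -0.29289); max(|x|,|y|,|x±y|/√2) = 0.41421 ≤ 0.8 ⇒ ∈ W
candidate 2: n = (-1, -1, -1, 1) → π⊥ ≈ (+0.41421, +1.00000); max(|x|,|y|,|x±y|/√2) = 1.00000 > 0.8 ⇒ ∉ W
candidate 3: n = (2, -1, 1, -3) → π⊥ ≈ (+0.58579, -3.82843); max(|x|,|y|,|x±y|/√2) = 3.82843 > 0.8 ⇒ ∉ W
candidate 4: n = (2, -3, -1, -2) → π⊥ ≈ (+2.70711, -2.53553); max(|x|,|y|,|x±y|/√2) = 3.70711 > 0.8 ⇒ ∉ W
candidate 5: n = (-1, -1, 0, 1) → π⊥ ≈ (+0.41421, +0.00000); max(|x|,|y|,|x±y|/√2) = 0.41421 ≤ 0.8 ⇒ ∈ W
candidate 6: n = (1, -1, 0, 1) → π⊥ ≈ (+2.41421, +0.00000); max(|x|,|y|,|x±y|/√2) = 2.41421 > 0.8 ⇒ ∉ W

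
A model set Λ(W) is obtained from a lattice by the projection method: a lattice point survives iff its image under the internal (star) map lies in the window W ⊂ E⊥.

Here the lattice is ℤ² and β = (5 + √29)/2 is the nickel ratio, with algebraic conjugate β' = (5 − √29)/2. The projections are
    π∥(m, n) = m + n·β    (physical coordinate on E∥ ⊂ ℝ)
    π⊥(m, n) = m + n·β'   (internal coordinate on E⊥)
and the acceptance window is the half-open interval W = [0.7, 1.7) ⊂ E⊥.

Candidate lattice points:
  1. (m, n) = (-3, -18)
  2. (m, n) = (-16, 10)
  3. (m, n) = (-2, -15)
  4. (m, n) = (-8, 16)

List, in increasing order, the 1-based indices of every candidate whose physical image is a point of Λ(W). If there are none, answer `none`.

Numerically β ≈ 5.19258 and β' = −1/β ≈ -0.19258.
candidate 1: (m,n)=(-3,-18) → π∥ = -3-18·β ≈ -96.46648, π⊥ = -3-18·β' ≈ 0.46648 ∉ [0.7, 1.7) ⇒ out
candidate 2: (m,n)=(-16,10) → π∥ = -16+10·β ≈ 35.92582, π⊥ = -16+10·β' ≈ -17.92582 ∉ [0.7, 1.7) ⇒ out
candidate 3: (m,n)=(-2,-15) → π∥ = -2-15·β ≈ -79.88874, π⊥ = -2-15·β' ≈ 0.88874 ∈ [0.7, 1.7) ⇒ IN Λ
candidate 4: (m,n)=(-8,16) → π∥ = -8+16·β ≈ 75.08132, π⊥ = -8+16·β' ≈ -11.08132 ∉ [0.7, 1.7) ⇒ out

3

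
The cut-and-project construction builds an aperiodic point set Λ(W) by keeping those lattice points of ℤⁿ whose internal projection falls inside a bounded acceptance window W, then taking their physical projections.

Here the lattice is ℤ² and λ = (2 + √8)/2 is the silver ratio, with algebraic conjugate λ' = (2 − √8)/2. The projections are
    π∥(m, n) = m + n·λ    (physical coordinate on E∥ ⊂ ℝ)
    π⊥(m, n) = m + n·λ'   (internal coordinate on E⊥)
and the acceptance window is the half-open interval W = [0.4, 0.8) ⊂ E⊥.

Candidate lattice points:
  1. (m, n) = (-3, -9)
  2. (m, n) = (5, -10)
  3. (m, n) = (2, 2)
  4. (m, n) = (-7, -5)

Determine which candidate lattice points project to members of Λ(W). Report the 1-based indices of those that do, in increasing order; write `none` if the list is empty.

1

Numerically λ ≈ 2.41421 and λ' = −1/λ ≈ -0.41421.
candidate 1: (m,n)=(-3,-9) → π∥ = -3-9·λ ≈ -24.72792, π⊥ = -3-9·λ' ≈ 0.72792 ∈ [0.4, 0.8) ⇒ IN Λ
candidate 2: (m,n)=(5,-10) → π∥ = 5-10·λ ≈ -19.14214, π⊥ = 5-10·λ' ≈ 9.14214 ∉ [0.4, 0.8) ⇒ out
candidate 3: (m,n)=(2,2) → π∥ = 2+2·λ ≈ 6.82843, π⊥ = 2+2·λ' ≈ 1.17157 ∉ [0.4, 0.8) ⇒ out
candidate 4: (m,n)=(-7,-5) → π∥ = -7-5·λ ≈ -19.07107, π⊥ = -7-5·λ' ≈ -4.92893 ∉ [0.4, 0.8) ⇒ out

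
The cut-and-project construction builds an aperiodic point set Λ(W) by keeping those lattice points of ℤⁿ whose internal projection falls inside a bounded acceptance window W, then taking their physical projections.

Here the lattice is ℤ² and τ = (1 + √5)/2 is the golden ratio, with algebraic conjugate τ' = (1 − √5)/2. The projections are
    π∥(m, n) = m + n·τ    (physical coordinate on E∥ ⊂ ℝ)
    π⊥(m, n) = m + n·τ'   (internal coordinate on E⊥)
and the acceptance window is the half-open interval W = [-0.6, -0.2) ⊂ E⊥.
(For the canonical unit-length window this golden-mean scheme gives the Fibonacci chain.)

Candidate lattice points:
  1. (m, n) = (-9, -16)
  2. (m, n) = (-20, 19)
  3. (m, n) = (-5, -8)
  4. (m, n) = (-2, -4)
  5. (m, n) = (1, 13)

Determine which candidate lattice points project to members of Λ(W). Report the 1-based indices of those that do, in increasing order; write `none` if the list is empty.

none

Compute τ' = (1−√5)/2 = -0.6180, so π⊥(m,n) = m -0.6180·n.
[1] lift (-9,-16): star map gives 0.8885; window check -0.6 ≤ 0.8885 < -0.2 is false → out
[2] lift (-20,19): star map gives -31.7426; window check -0.6 ≤ -31.7426 < -0.2 is false → out
[3] lift (-5,-8): star map gives -0.0557; window check -0.6 ≤ -0.0557 < -0.2 is false → out
[4] lift (-2,-4): star map gives 0.4721; window check -0.6 ≤ 0.4721 < -0.2 is false → out
[5] lift (1,13): star map gives -7.0344; window check -0.6 ≤ -7.0344 < -0.2 is false → out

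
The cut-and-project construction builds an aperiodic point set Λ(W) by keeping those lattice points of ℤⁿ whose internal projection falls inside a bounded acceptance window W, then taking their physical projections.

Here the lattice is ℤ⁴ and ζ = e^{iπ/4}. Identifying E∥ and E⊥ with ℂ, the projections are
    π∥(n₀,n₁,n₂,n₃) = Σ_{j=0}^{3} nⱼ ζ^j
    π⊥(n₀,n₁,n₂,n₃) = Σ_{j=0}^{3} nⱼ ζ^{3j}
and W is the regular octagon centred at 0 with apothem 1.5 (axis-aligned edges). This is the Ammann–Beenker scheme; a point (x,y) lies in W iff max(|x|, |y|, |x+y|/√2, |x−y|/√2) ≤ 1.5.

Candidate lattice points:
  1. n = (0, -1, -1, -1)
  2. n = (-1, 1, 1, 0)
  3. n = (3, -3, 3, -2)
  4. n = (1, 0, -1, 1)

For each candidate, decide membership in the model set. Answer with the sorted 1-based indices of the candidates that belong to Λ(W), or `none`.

1

With ζ = e^{iπ/4} the internal vectors are ζ^0,ζ^3,ζ^6,ζ^9.
candidate 1: n = (0, -1, -1, -1) → π⊥ ≈ (+0.0000, -0.4142); max(|x|,|y|,|x±y|/√2) = 0.4142 ≤ 1.5 ⇒ ∈ W
candidate 2: n = (-1, 1, 1, 0) → π⊥ ≈ (-1.7071, -0.2929); max(|x|,|y|,|x±y|/√2) = 1.7071 > 1.5 ⇒ ∉ W
candidate 3: n = (3, -3, 3, -2) → π⊥ ≈ (+3.7071, -6.5355); max(|x|,|y|,|x±y|/√2) = 7.2426 > 1.5 ⇒ ∉ W
candidate 4: n = (1, 0, -1, 1) → π⊥ ≈ (+1.7071, +1.7071); max(|x|,|y|,|x±y|/√2) = 2.4142 > 1.5 ⇒ ∉ W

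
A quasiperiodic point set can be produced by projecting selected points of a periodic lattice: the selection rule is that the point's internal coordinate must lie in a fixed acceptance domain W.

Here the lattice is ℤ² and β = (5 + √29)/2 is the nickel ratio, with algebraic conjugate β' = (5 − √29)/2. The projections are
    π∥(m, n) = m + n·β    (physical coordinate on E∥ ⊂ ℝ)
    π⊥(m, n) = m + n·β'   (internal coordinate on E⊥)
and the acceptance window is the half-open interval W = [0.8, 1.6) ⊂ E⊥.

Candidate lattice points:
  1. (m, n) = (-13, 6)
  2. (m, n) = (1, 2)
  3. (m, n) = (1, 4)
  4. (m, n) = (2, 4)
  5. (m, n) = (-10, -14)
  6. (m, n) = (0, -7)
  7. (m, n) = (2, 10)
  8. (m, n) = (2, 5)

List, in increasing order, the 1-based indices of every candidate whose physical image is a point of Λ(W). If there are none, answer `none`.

4, 6, 8

Compute β' = (5−√29)/2 = -0.19258, so π⊥(m,n) = m -0.19258·n.
#1 (-13,6): internal coord -13 + (6)·β' = -14.15549; -14.15549 ∉ [0.8, 1.6) → out
#2 (1,2): internal coord 1 + (2)·β' = +0.61484; +0.61484 ∉ [0.8, 1.6) → out
#3 (1,4): internal coord 1 + (4)·β' = +0.22967; +0.22967 ∉ [0.8, 1.6) → out
#4 (2,4): internal coord 2 + (4)·β' = +1.22967; +1.22967 ∈ [0.8, 1.6) → IN Λ
#5 (-10,-14): internal coord -10 + (-14)·β' = -7.30385; -7.30385 ∉ [0.8, 1.6) → out
#6 (0,-7): internal coord 0 + (-7)·β' = +1.34808; +1.34808 ∈ [0.8, 1.6) → IN Λ
#7 (2,10): internal coord 2 + (10)·β' = +0.07418; +0.07418 ∉ [0.8, 1.6) → out
#8 (2,5): internal coord 2 + (5)·β' = +1.03709; +1.03709 ∈ [0.8, 1.6) → IN Λ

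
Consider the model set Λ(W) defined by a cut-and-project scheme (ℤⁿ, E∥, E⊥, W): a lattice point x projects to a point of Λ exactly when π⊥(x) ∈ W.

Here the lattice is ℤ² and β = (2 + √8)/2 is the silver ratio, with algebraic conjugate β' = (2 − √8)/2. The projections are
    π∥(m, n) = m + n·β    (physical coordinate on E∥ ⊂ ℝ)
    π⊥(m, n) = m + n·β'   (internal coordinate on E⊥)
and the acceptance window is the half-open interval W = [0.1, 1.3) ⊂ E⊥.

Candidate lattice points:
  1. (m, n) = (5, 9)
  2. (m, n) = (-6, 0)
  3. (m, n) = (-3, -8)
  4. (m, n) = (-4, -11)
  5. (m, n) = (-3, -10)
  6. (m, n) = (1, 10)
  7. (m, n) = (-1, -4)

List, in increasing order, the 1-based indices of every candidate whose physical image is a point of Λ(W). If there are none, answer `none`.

Compute β' = (2−√8)/2 = -0.4142, so π⊥(m,n) = m -0.4142·n.
#1 (5,9): internal coord 5 + (9)·β' = +1.2721; +1.2721 ∈ [0.1, 1.3) → IN Λ
#2 (-6,0): internal coord -6 + (0)·β' = -6.0000; -6.0000 ∉ [0.1, 1.3) → out
#3 (-3,-8): internal coord -3 + (-8)·β' = +0.3137; +0.3137 ∈ [0.1, 1.3) → IN Λ
#4 (-4,-11): internal coord -4 + (-11)·β' = +0.5563; +0.5563 ∈ [0.1, 1.3) → IN Λ
#5 (-3,-10): internal coord -3 + (-10)·β' = +1.1421; +1.1421 ∈ [0.1, 1.3) → IN Λ
#6 (1,10): internal coord 1 + (10)·β' = -3.1421; -3.1421 ∉ [0.1, 1.3) → out
#7 (-1,-4): internal coord -1 + (-4)·β' = +0.6569; +0.6569 ∈ [0.1, 1.3) → IN Λ

1, 3, 4, 5, 7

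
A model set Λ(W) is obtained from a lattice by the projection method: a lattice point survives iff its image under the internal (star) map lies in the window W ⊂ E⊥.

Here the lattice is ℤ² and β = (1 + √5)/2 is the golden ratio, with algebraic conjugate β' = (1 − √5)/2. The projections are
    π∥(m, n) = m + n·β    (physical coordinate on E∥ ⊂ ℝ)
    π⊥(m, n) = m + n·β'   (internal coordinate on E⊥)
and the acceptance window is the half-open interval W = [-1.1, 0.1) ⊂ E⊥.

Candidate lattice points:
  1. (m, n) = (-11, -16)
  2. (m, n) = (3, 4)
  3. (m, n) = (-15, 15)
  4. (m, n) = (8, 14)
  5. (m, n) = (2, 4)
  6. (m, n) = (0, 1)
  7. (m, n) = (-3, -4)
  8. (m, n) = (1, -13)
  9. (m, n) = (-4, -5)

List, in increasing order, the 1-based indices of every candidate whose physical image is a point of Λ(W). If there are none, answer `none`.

Numerically β ≈ 1.6180 and β' = −1/β ≈ -0.6180.
[1] lift (-11,-16): star map gives -1.1115; window check -1.1 ≤ -1.1115 < 0.1 is false → out
[2] lift (3,4): star map gives 0.5279; window check -1.1 ≤ 0.5279 < 0.1 is false → out
[3] lift (-15,15): star map gives -24.2705; window check -1.1 ≤ -24.2705 < 0.1 is false → out
[4] lift (8,14): star map gives -0.6525; window check -1.1 ≤ -0.6525 < 0.1 is true → IN Λ
[5] lift (2,4): star map gives -0.4721; window check -1.1 ≤ -0.4721 < 0.1 is true → IN Λ
[6] lift (0,1): star map gives -0.6180; window check -1.1 ≤ -0.6180 < 0.1 is true → IN Λ
[7] lift (-3,-4): star map gives -0.5279; window check -1.1 ≤ -0.5279 < 0.1 is true → IN Λ
[8] lift (1,-13): star map gives 9.0344; window check -1.1 ≤ 9.0344 < 0.1 is false → out
[9] lift (-4,-5): star map gives -0.9098; window check -1.1 ≤ -0.9098 < 0.1 is true → IN Λ

4, 5, 6, 7, 9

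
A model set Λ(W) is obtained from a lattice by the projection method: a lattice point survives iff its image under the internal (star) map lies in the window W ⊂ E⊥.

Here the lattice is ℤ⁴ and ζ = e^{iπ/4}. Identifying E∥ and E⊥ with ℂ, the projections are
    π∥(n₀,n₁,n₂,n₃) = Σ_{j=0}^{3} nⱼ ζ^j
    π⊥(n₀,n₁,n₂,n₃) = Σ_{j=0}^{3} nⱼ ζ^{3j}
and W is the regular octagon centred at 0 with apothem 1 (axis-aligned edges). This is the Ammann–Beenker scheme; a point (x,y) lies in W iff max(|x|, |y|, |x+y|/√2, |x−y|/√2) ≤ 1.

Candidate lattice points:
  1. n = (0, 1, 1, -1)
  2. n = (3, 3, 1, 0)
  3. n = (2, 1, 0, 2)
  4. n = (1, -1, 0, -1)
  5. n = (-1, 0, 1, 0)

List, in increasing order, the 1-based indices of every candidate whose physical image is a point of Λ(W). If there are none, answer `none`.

π⊥(n) = n₀ + n₁ζ³ + n₂ζ⁶ + n₃ζ⁹ where ζ = e^{iπ/4}.
#1 (0, 1, 1, -1): internal (-1.41421, -1.00000); octagon support 1.70711 vs apothem 1 → ∉ W
#2 (3, 3, 1, 0): internal (0.87868, 1.12132); octagon support 1.41421 vs apothem 1 → ∉ W
#3 (2, 1, 0, 2): internal (2.70711, 2.12132); octagon support 3.41421 vs apothem 1 → ∉ W
#4 (1, -1, 0, -1): internal (1.00000, -1.41421); octagon support 1.70711 vs apothem 1 → ∉ W
#5 (-1, 0, 1, 0): internal (-1.00000, -1.00000); octagon support 1.41421 vs apothem 1 → ∉ W

none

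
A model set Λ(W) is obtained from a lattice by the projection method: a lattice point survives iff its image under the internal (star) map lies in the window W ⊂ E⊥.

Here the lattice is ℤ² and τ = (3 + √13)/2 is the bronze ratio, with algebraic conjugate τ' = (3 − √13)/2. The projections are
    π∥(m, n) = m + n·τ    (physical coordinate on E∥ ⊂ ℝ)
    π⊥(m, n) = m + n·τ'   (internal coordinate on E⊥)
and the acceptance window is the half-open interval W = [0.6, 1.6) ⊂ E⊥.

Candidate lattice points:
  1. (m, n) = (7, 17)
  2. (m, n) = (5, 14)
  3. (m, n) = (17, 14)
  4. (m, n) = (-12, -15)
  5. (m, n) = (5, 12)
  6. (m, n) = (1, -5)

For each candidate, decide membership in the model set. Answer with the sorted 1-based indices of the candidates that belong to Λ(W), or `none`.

2, 5

Compute τ' = (3−√13)/2 = -0.30278, so π⊥(m,n) = m -0.30278·n.
candidate 1: (m,n)=(7,17) → π∥ = 7+17·τ ≈ 63.14719, π⊥ = 7+17·τ' ≈ 1.85281 ∉ [0.6, 1.6) ⇒ out
candidate 2: (m,n)=(5,14) → π∥ = 5+14·τ ≈ 51.23886, π⊥ = 5+14·τ' ≈ 0.76114 ∈ [0.6, 1.6) ⇒ IN Λ
candidate 3: (m,n)=(17,14) → π∥ = 17+14·τ ≈ 63.23886, π⊥ = 17+14·τ' ≈ 12.76114 ∉ [0.6, 1.6) ⇒ out
candidate 4: (m,n)=(-12,-15) → π∥ = -12-15·τ ≈ -61.54163, π⊥ = -12-15·τ' ≈ -7.45837 ∉ [0.6, 1.6) ⇒ out
candidate 5: (m,n)=(5,12) → π∥ = 5+12·τ ≈ 44.63331, π⊥ = 5+12·τ' ≈ 1.36669 ∈ [0.6, 1.6) ⇒ IN Λ
candidate 6: (m,n)=(1,-5) → π∥ = 1-5·τ ≈ -15.51388, π⊥ = 1-5·τ' ≈ 2.51388 ∉ [0.6, 1.6) ⇒ out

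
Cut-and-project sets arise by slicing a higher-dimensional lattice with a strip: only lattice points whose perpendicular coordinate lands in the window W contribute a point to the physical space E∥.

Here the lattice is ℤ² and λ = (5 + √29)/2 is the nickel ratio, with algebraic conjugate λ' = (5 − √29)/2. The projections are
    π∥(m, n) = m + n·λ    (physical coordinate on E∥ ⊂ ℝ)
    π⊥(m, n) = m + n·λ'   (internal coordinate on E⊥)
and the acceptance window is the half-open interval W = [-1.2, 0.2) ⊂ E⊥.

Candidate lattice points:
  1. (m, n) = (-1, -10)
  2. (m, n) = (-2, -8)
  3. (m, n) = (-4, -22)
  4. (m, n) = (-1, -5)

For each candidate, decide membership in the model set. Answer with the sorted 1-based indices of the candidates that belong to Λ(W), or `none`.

2, 4

λ' = (5−√29)/2 ≈ -0.19258.
#1 (-1,-10): internal coord -1 + (-10)·λ' = +0.92582; +0.92582 ∉ [-1.2, 0.2) → out
#2 (-2,-8): internal coord -2 + (-8)·λ' = -0.45934; -0.45934 ∈ [-1.2, 0.2) → IN Λ
#3 (-4,-22): internal coord -4 + (-22)·λ' = +0.23681; +0.23681 ∉ [-1.2, 0.2) → out
#4 (-1,-5): internal coord -1 + (-5)·λ' = -0.03709; -0.03709 ∈ [-1.2, 0.2) → IN Λ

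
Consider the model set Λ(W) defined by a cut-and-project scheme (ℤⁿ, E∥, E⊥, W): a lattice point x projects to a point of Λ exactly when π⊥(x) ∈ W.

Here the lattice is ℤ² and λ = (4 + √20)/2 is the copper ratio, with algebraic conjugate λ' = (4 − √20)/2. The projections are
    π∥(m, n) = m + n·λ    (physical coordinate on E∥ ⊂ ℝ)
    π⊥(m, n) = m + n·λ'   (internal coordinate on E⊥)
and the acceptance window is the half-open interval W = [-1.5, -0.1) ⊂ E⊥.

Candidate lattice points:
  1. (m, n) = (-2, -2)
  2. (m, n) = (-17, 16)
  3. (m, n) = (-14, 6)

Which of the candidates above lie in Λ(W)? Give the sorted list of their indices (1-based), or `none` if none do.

none

Compute λ' = (4−√20)/2 = -0.23607, so π⊥(m,n) = m -0.23607·n.
[1] lift (-2,-2): star map gives -1.52786; window check -1.5 ≤ -1.52786 < -0.1 is false → out
[2] lift (-17,16): star map gives -20.77709; window check -1.5 ≤ -20.77709 < -0.1 is false → out
[3] lift (-14,6): star map gives -15.41641; window check -1.5 ≤ -15.41641 < -0.1 is false → out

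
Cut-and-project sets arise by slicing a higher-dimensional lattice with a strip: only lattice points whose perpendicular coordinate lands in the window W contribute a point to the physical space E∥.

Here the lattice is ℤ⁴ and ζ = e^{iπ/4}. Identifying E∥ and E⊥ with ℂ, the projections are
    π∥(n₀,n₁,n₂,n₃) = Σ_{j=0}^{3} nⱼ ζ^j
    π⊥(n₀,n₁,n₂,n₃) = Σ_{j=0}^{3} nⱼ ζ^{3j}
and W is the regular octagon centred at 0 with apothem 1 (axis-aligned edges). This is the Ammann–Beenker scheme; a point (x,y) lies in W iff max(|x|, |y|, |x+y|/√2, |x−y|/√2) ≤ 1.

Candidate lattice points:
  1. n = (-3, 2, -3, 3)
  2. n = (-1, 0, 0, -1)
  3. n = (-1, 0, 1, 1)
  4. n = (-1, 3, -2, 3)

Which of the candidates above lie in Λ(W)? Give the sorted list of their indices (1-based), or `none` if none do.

Internal map: ζ^{3j} for j=0..3 gives (1,0), (−√2/2,√2/2), (0,−1), (√2/2,√2/2).
candidate 1: n = (-3, 2, -3, 3) → π⊥ ≈ (-2.292893, +6.535534); max(|x|,|y|,|x±y|/√2) = 6.535534 > 1 ⇒ ∉ W
candidate 2: n = (-1, 0, 0, -1) → π⊥ ≈ (-1.707107, -0.707107); max(|x|,|y|,|x±y|/√2) = 1.707107 > 1 ⇒ ∉ W
candidate 3: n = (-1, 0, 1, 1) → π⊥ ≈ (-0.292893, -0.292893); max(|x|,|y|,|x±y|/√2) = 0.414214 ≤ 1 ⇒ ∈ W
candidate 4: n = (-1, 3, -2, 3) → π⊥ ≈ (-1.000000, +6.242641); max(|x|,|y|,|x±y|/√2) = 6.242641 > 1 ⇒ ∉ W

3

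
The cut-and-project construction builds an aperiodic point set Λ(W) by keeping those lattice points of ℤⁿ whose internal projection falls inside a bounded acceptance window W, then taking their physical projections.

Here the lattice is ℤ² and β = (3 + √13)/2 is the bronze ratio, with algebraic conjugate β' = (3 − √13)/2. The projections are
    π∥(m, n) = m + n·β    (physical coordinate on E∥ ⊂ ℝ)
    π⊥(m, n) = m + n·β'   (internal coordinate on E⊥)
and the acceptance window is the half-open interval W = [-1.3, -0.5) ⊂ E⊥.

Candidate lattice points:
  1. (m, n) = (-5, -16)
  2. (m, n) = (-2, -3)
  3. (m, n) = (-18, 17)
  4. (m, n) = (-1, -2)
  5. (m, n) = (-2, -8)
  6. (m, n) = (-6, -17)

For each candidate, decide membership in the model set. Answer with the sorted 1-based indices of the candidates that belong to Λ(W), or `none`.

β' = (3−√13)/2 ≈ -0.30278.
candidate 1: (m,n)=(-5,-16) → π∥ = -5-16·β ≈ -57.84441, π⊥ = -5-16·β' ≈ -0.15559 ∉ [-1.3, -0.5) ⇒ out
candidate 2: (m,n)=(-2,-3) → π∥ = -2-3·β ≈ -11.90833, π⊥ = -2-3·β' ≈ -1.09167 ∈ [-1.3, -0.5) ⇒ IN Λ
candidate 3: (m,n)=(-18,17) → π∥ = -18+17·β ≈ 38.14719, π⊥ = -18+17·β' ≈ -23.14719 ∉ [-1.3, -0.5) ⇒ out
candidate 4: (m,n)=(-1,-2) → π∥ = -1-2·β ≈ -7.60555, π⊥ = -1-2·β' ≈ -0.39445 ∉ [-1.3, -0.5) ⇒ out
candidate 5: (m,n)=(-2,-8) → π∥ = -2-8·β ≈ -28.42221, π⊥ = -2-8·β' ≈ 0.42221 ∉ [-1.3, -0.5) ⇒ out
candidate 6: (m,n)=(-6,-17) → π∥ = -6-17·β ≈ -62.14719, π⊥ = -6-17·β' ≈ -0.85281 ∈ [-1.3, -0.5) ⇒ IN Λ

2, 6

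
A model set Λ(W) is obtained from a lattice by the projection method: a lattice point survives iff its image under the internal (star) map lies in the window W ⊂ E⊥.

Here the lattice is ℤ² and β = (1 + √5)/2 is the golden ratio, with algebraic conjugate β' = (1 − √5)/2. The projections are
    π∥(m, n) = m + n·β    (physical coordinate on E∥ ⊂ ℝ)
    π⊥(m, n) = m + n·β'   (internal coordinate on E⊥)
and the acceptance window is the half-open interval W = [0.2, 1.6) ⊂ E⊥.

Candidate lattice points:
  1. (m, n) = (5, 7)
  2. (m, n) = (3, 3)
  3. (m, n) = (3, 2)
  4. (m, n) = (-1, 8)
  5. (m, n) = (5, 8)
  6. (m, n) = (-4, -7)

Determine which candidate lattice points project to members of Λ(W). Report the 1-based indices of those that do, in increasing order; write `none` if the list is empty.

Numerically β ≈ 1.61803 and β' = −1/β ≈ -0.61803.
[1] lift (5,7): star map gives 0.67376; window check 0.2 ≤ 0.67376 < 1.6 is true → IN Λ
[2] lift (3,3): star map gives 1.14590; window check 0.2 ≤ 1.14590 < 1.6 is true → IN Λ
[3] lift (3,2): star map gives 1.76393; window check 0.2 ≤ 1.76393 < 1.6 is false → out
[4] lift (-1,8): star map gives -5.94427; window check 0.2 ≤ -5.94427 < 1.6 is false → out
[5] lift (5,8): star map gives 0.05573; window check 0.2 ≤ 0.05573 < 1.6 is false → out
[6] lift (-4,-7): star map gives 0.32624; window check 0.2 ≤ 0.32624 < 1.6 is true → IN Λ

1, 2, 6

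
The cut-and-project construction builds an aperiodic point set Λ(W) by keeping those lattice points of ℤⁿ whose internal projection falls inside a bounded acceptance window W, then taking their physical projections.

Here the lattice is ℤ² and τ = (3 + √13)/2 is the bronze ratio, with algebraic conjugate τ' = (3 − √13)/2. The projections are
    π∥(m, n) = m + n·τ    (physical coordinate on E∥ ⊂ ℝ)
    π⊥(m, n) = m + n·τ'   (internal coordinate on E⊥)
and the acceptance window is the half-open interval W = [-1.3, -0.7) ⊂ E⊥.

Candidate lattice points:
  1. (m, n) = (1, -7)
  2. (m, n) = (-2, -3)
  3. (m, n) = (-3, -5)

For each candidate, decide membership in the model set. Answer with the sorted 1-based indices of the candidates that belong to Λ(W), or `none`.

τ' = (3−√13)/2 ≈ -0.30278.
#1 (1,-7): internal coord 1 + (-7)·τ' = +3.11943; +3.11943 ∉ [-1.3, -0.7) → out
#2 (-2,-3): internal coord -2 + (-3)·τ' = -1.09167; -1.09167 ∈ [-1.3, -0.7) → IN Λ
#3 (-3,-5): internal coord -3 + (-5)·τ' = -1.48612; -1.48612 ∉ [-1.3, -0.7) → out

2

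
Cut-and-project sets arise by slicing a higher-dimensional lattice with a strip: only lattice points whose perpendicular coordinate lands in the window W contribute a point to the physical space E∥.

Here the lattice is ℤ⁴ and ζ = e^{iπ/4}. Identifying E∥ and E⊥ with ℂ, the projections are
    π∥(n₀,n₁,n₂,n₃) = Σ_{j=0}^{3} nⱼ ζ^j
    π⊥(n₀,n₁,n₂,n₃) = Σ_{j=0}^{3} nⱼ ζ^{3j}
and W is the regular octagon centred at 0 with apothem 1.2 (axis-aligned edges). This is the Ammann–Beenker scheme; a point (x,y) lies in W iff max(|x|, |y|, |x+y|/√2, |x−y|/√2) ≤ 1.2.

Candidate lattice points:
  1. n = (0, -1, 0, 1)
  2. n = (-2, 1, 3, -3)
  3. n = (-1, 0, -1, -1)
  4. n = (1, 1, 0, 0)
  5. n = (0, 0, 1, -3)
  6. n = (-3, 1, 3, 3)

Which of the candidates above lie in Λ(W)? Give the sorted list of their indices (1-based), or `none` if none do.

With ζ = e^{iπ/4} the internal vectors are ζ^0,ζ^3,ζ^6,ζ^9.
#1 (0, -1, 0, 1): internal (1.4142, 0.0000); octagon support 1.4142 vs apothem 1.2 → ∉ W
#2 (-2, 1, 3, -3): internal (-4.8284, -4.4142); octagon support 6.5355 vs apothem 1.2 → ∉ W
#3 (-1, 0, -1, -1): internal (-1.7071, 0.2929); octagon support 1.7071 vs apothem 1.2 → ∉ W
#4 (1, 1, 0, 0): internal (0.2929, 0.7071); octagon support 0.7071 vs apothem 1.2 → ∈ W
#5 (0, 0, 1, -3): internal (-2.1213, -3.1213); octagon support 3.7071 vs apothem 1.2 → ∉ W
#6 (-3, 1, 3, 3): internal (-1.5858, -0.1716); octagon support 1.5858 vs apothem 1.2 → ∉ W

4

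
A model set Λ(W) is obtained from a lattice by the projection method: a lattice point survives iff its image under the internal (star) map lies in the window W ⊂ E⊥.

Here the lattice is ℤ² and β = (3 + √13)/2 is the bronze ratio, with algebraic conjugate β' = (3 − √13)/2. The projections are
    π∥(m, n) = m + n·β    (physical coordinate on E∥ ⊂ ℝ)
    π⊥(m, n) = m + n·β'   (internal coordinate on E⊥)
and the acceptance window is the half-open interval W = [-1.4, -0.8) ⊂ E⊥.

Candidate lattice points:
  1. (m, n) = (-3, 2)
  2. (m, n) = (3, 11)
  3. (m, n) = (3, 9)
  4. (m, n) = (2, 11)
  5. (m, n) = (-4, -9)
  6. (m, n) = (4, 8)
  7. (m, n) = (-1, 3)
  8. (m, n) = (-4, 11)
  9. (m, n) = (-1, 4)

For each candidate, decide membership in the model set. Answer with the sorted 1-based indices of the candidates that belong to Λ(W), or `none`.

Numerically β ≈ 3.3028 and β' = −1/β ≈ -0.3028.
[1] lift (-3,2): star map gives -3.6056; window check -1.4 ≤ -3.6056 < -0.8 is false → out
[2] lift (3,11): star map gives -0.3305; window check -1.4 ≤ -0.3305 < -0.8 is false → out
[3] lift (3,9): star map gives 0.2750; window check -1.4 ≤ 0.2750 < -0.8 is false → out
[4] lift (2,11): star map gives -1.3305; window check -1.4 ≤ -1.3305 < -0.8 is true → IN Λ
[5] lift (-4,-9): star map gives -1.2750; window check -1.4 ≤ -1.2750 < -0.8 is true → IN Λ
[6] lift (4,8): star map gives 1.5778; window check -1.4 ≤ 1.5778 < -0.8 is false → out
[7] lift (-1,3): star map gives -1.9083; window check -1.4 ≤ -1.9083 < -0.8 is false → out
[8] lift (-4,11): star map gives -7.3305; window check -1.4 ≤ -7.3305 < -0.8 is false → out
[9] lift (-1,4): star map gives -2.2111; window check -1.4 ≤ -2.2111 < -0.8 is false → out

4, 5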